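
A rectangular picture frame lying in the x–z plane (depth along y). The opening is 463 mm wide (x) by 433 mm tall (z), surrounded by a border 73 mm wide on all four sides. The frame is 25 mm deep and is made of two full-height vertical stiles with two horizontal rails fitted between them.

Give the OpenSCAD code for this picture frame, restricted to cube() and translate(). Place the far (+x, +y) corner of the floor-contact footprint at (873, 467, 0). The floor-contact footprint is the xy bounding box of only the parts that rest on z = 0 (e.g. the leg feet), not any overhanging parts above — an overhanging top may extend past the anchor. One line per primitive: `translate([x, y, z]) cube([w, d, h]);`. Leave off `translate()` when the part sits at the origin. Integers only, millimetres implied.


translate([264, 442, 0]) cube([73, 25, 579]);
translate([800, 442, 0]) cube([73, 25, 579]);
translate([337, 442, 0]) cube([463, 25, 73]);
translate([337, 442, 506]) cube([463, 25, 73]);


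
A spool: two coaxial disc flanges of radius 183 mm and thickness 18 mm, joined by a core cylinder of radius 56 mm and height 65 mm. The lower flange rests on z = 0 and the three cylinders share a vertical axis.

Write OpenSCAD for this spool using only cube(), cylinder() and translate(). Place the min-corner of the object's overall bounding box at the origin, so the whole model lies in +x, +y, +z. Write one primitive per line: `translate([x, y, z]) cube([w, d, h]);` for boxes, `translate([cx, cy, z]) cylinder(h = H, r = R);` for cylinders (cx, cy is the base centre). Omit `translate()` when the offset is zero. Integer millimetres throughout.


translate([183, 183, 0]) cylinder(h = 18, r = 183);
translate([183, 183, 18]) cylinder(h = 65, r = 56);
translate([183, 183, 83]) cylinder(h = 18, r = 183);


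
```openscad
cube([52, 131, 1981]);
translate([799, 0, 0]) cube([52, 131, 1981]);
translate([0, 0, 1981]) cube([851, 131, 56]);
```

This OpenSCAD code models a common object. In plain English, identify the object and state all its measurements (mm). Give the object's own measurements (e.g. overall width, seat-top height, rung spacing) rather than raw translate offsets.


A door frame. The clear opening is 747 mm wide and 1981 mm high. Two 52 mm wide jambs, 131 mm deep, stand either side of the opening from the floor to the top of the opening. A 56 mm thick head sits across the top of both jambs, spanning the full outside width of the frame.


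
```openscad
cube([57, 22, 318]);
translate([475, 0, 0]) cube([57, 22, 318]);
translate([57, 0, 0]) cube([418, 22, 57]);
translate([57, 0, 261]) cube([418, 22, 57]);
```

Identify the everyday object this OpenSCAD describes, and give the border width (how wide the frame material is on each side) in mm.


A picture frame. The border width is 57 mm.

Four thin pieces enclosing a rectangular opening — a picture frame. The two full-height stiles are 318 mm tall; the top rail sits at z = 261 and is 57 mm tall, so the border above the opening is 318 − 261 = 57 mm, matching the stile x-width.


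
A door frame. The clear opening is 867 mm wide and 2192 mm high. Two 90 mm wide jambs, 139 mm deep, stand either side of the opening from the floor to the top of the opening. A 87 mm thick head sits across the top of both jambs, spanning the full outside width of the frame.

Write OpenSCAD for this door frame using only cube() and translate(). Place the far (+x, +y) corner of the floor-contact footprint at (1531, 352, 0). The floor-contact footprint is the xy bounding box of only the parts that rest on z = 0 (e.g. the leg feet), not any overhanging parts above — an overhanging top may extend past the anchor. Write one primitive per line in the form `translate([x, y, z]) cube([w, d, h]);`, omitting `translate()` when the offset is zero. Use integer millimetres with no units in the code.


translate([484, 213, 0]) cube([90, 139, 2192]);
translate([1441, 213, 0]) cube([90, 139, 2192]);
translate([484, 213, 2192]) cube([1047, 139, 87]);


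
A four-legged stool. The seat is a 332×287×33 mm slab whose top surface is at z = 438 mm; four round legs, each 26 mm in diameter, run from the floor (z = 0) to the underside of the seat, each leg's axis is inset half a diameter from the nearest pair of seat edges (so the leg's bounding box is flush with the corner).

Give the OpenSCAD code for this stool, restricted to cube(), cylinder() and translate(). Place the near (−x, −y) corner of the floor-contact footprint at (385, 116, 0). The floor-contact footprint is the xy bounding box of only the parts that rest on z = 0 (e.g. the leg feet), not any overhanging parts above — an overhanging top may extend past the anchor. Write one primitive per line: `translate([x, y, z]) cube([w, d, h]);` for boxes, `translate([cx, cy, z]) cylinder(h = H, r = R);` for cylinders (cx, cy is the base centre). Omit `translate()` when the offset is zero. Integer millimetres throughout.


translate([385, 116, 405]) cube([332, 287, 33]);
translate([398, 129, 0]) cylinder(h = 405, r = 13);
translate([704, 129, 0]) cylinder(h = 405, r = 13);
translate([398, 390, 0]) cylinder(h = 405, r = 13);
translate([704, 390, 0]) cylinder(h = 405, r = 13);


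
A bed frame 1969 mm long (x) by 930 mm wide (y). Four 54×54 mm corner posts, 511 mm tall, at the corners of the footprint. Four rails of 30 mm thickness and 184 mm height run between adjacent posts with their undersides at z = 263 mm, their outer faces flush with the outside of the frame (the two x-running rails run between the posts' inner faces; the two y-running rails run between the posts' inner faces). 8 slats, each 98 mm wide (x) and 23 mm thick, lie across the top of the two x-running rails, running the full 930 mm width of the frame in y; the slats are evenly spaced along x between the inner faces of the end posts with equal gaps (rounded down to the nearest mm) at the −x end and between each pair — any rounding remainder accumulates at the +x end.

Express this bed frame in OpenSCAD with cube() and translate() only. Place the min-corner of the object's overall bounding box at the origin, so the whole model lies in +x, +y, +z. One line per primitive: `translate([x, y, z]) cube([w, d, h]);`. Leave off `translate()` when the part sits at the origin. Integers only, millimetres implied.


cube([54, 54, 511]);
translate([0, 876, 0]) cube([54, 54, 511]);
translate([1915, 0, 0]) cube([54, 54, 511]);
translate([1915, 876, 0]) cube([54, 54, 511]);
translate([54, 0, 263]) cube([1861, 30, 184]);
translate([54, 900, 263]) cube([1861, 30, 184]);
translate([0, 54, 263]) cube([30, 822, 184]);
translate([1939, 54, 263]) cube([30, 822, 184]);
translate([173, 0, 447]) cube([98, 930, 23]);
translate([390, 0, 447]) cube([98, 930, 23]);
translate([607, 0, 447]) cube([98, 930, 23]);
translate([824, 0, 447]) cube([98, 930, 23]);
translate([1041, 0, 447]) cube([98, 930, 23]);
translate([1258, 0, 447]) cube([98, 930, 23]);
translate([1475, 0, 447]) cube([98, 930, 23]);
translate([1692, 0, 447]) cube([98, 930, 23]);


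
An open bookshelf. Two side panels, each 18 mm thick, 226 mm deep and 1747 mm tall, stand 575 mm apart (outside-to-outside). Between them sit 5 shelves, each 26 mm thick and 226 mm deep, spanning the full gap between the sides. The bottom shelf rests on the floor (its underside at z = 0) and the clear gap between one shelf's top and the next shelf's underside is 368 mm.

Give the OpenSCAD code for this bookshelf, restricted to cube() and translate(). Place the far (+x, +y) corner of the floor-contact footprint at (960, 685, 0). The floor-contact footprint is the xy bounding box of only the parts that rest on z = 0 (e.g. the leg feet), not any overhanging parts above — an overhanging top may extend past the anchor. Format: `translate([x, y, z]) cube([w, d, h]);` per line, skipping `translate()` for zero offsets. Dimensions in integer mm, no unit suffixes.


translate([385, 459, 0]) cube([18, 226, 1747]);
translate([942, 459, 0]) cube([18, 226, 1747]);
translate([403, 459, 0]) cube([539, 226, 26]);
translate([403, 459, 394]) cube([539, 226, 26]);
translate([403, 459, 788]) cube([539, 226, 26]);
translate([403, 459, 1182]) cube([539, 226, 26]);
translate([403, 459, 1576]) cube([539, 226, 26]);


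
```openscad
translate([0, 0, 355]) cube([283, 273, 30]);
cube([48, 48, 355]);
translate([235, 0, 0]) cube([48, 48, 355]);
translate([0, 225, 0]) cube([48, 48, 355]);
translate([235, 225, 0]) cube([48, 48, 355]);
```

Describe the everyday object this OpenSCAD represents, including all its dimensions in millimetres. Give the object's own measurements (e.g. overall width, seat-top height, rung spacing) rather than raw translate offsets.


A simple wooden stool: a rectangular seat 283 mm (x) by 273 mm (y), 30 mm thick, top face at z = 385 mm, on four square legs, each 48×48 mm in cross-section. The legs rest on z = 0, each flush with a corner of the seat.


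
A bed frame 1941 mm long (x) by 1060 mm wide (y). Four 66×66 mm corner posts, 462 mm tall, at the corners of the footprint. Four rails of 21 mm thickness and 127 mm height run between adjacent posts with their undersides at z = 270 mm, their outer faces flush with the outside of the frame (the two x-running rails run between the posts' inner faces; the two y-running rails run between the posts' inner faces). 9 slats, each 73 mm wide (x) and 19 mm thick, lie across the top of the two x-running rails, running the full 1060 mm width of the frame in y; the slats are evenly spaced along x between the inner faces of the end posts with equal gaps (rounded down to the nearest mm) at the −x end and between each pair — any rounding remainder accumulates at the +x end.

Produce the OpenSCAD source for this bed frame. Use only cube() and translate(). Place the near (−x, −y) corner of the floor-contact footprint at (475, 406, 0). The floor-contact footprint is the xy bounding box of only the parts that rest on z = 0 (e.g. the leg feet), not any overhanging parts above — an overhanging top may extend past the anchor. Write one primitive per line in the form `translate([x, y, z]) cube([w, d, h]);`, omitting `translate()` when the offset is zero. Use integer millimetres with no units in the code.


// slat z = rail_z + rail_h = 270 + 127 = 397
// slat gap = ⌊(1809 − 9·73) / 10⌋ = 115
translate([475, 406, 0]) cube([66, 66, 462]);
translate([475, 1400, 0]) cube([66, 66, 462]);
translate([2350, 406, 0]) cube([66, 66, 462]);
translate([2350, 1400, 0]) cube([66, 66, 462]);
translate([541, 406, 270]) cube([1809, 21, 127]);
translate([541, 1445, 270]) cube([1809, 21, 127]);
translate([475, 472, 270]) cube([21, 928, 127]);
translate([2395, 472, 270]) cube([21, 928, 127]);
translate([656, 406, 397]) cube([73, 1060, 19]);
translate([844, 406, 397]) cube([73, 1060, 19]);
translate([1032, 406, 397]) cube([73, 1060, 19]);
translate([1220, 406, 397]) cube([73, 1060, 19]);
translate([1408, 406, 397]) cube([73, 1060, 19]);
translate([1596, 406, 397]) cube([73, 1060, 19]);
translate([1784, 406, 397]) cube([73, 1060, 19]);
translate([1972, 406, 397]) cube([73, 1060, 19]);
translate([2160, 406, 397]) cube([73, 1060, 19]);


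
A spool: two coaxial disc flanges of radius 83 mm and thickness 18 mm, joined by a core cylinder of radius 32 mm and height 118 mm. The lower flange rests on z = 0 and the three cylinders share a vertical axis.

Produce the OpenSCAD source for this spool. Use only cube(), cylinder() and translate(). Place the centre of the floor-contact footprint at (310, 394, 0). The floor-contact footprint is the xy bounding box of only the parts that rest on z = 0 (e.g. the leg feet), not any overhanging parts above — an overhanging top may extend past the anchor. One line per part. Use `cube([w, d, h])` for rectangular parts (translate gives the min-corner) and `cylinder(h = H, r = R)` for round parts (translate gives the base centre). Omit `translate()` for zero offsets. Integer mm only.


translate([310, 394, 0]) cylinder(h = 18, r = 83);
translate([310, 394, 18]) cylinder(h = 118, r = 32);
translate([310, 394, 136]) cylinder(h = 18, r = 83);


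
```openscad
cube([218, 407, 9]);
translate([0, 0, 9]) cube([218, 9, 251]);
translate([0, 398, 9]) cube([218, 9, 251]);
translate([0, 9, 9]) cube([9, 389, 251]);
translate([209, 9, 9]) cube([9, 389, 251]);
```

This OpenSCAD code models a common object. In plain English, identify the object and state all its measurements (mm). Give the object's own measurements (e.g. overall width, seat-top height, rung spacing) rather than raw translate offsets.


An open-topped rectangular box: outside dimensions 218×407×260 mm, with a uniform wall and base thickness of 9 mm. The base is a full 218×407 slab on the floor; four walls sit on top of the base. The front and back walls (the −y and +y sides) span the full width; the two side walls fit between them.


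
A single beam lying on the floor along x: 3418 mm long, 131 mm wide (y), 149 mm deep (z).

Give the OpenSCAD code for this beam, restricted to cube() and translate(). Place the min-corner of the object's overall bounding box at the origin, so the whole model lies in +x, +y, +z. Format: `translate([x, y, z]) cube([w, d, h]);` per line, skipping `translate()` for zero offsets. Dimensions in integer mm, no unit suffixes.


cube([3418, 131, 149]);


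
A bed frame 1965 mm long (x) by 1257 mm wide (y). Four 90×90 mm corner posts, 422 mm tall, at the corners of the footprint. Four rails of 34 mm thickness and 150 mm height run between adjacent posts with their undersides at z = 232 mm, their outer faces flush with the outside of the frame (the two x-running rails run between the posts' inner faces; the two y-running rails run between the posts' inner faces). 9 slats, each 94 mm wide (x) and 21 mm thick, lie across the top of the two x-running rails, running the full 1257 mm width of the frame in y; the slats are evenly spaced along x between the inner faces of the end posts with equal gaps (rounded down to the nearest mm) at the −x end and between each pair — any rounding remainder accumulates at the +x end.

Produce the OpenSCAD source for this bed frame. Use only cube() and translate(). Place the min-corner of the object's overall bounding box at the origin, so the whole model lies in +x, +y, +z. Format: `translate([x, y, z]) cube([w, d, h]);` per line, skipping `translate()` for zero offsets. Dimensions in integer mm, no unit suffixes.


cube([90, 90, 422]);
translate([0, 1167, 0]) cube([90, 90, 422]);
translate([1875, 0, 0]) cube([90, 90, 422]);
translate([1875, 1167, 0]) cube([90, 90, 422]);
translate([90, 0, 232]) cube([1785, 34, 150]);
translate([90, 1223, 232]) cube([1785, 34, 150]);
translate([0, 90, 232]) cube([34, 1077, 150]);
translate([1931, 90, 232]) cube([34, 1077, 150]);
translate([183, 0, 382]) cube([94, 1257, 21]);
translate([370, 0, 382]) cube([94, 1257, 21]);
translate([557, 0, 382]) cube([94, 1257, 21]);
translate([744, 0, 382]) cube([94, 1257, 21]);
translate([931, 0, 382]) cube([94, 1257, 21]);
translate([1118, 0, 382]) cube([94, 1257, 21]);
translate([1305, 0, 382]) cube([94, 1257, 21]);
translate([1492, 0, 382]) cube([94, 1257, 21]);
translate([1679, 0, 382]) cube([94, 1257, 21]);


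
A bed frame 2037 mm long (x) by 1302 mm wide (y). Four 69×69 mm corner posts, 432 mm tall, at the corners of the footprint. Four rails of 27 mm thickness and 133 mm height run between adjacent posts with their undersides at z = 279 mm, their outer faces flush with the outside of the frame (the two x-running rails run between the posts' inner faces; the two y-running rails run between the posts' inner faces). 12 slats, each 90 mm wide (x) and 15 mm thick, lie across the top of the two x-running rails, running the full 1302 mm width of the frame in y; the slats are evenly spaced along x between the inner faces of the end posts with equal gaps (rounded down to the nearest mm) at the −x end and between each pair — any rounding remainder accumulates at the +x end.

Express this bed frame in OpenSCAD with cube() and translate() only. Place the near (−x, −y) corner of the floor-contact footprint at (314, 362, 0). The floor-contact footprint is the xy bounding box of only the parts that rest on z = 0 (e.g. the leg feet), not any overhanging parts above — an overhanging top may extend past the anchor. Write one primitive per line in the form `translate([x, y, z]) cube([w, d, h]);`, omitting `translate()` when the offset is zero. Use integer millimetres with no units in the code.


translate([314, 362, 0]) cube([69, 69, 432]);
translate([314, 1595, 0]) cube([69, 69, 432]);
translate([2282, 362, 0]) cube([69, 69, 432]);
translate([2282, 1595, 0]) cube([69, 69, 432]);
translate([383, 362, 279]) cube([1899, 27, 133]);
translate([383, 1637, 279]) cube([1899, 27, 133]);
translate([314, 431, 279]) cube([27, 1164, 133]);
translate([2324, 431, 279]) cube([27, 1164, 133]);
translate([446, 362, 412]) cube([90, 1302, 15]);
translate([599, 362, 412]) cube([90, 1302, 15]);
translate([752, 362, 412]) cube([90, 1302, 15]);
translate([905, 362, 412]) cube([90, 1302, 15]);
translate([1058, 362, 412]) cube([90, 1302, 15]);
translate([1211, 362, 412]) cube([90, 1302, 15]);
translate([1364, 362, 412]) cube([90, 1302, 15]);
translate([1517, 362, 412]) cube([90, 1302, 15]);
translate([1670, 362, 412]) cube([90, 1302, 15]);
translate([1823, 362, 412]) cube([90, 1302, 15]);
translate([1976, 362, 412]) cube([90, 1302, 15]);
translate([2129, 362, 412]) cube([90, 1302, 15]);


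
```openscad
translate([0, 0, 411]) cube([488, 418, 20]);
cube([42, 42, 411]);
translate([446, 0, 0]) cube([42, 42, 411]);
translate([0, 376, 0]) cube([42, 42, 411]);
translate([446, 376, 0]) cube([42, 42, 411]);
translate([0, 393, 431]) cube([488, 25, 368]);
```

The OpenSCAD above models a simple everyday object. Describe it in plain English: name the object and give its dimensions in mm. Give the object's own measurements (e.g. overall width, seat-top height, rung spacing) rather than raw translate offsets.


A chair. The seat is a 488×418×20 mm slab with its top at z = 431 mm, on four 42×42 mm corner legs (flush with the seat edges, standing on z = 0). A flat backrest 25 mm thick, 368 mm tall, spans the full seat width and rises from the seat top along its +y edge, rear face flush with the rear of the seat.


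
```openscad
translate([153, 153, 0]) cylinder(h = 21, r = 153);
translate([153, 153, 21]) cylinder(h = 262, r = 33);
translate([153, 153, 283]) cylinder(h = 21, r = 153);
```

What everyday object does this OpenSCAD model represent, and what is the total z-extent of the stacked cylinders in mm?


A spool. The overall height is 304 mm.

Three coaxial cylinders, large–small–large — a spool. Two 21 mm flanges and a 262 mm core give 21 + 262 + 21 = 304 mm.


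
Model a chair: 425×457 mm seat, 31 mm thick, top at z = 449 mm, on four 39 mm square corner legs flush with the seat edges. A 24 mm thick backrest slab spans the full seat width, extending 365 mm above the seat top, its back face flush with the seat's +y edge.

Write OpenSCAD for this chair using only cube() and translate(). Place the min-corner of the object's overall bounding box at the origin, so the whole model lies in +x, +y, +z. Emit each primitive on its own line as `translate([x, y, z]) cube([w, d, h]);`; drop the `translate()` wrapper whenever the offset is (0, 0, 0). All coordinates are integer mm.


// leg_h = 449 - 31 = 418
translate([0, 0, 418]) cube([425, 457, 31]);
cube([39, 39, 418]);
translate([386, 0, 0]) cube([39, 39, 418]);
translate([0, 418, 0]) cube([39, 39, 418]);
translate([386, 418, 0]) cube([39, 39, 418]);
translate([0, 433, 449]) cube([425, 24, 365]);


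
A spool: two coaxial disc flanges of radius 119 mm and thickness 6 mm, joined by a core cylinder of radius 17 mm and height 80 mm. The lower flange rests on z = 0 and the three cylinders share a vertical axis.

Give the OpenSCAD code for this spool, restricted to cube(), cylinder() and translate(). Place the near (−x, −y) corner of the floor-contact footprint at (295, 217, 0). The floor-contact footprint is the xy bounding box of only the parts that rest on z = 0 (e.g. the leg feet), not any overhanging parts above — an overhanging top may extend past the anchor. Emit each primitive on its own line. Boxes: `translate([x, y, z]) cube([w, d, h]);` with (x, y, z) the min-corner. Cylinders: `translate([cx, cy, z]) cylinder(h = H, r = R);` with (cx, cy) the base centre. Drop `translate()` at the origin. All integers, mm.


translate([414, 336, 0]) cylinder(h = 6, r = 119);
translate([414, 336, 6]) cylinder(h = 80, r = 17);
translate([414, 336, 86]) cylinder(h = 6, r = 119);


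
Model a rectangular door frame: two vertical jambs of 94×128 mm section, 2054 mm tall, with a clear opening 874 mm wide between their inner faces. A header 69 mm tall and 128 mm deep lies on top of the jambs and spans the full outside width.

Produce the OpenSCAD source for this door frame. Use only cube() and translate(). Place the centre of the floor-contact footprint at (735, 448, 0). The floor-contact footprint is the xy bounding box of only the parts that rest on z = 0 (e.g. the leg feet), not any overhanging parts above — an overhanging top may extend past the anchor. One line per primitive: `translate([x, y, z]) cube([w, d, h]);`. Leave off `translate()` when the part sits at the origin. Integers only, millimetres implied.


translate([204, 384, 0]) cube([94, 128, 2054]);
translate([1172, 384, 0]) cube([94, 128, 2054]);
translate([204, 384, 2054]) cube([1062, 128, 69]);


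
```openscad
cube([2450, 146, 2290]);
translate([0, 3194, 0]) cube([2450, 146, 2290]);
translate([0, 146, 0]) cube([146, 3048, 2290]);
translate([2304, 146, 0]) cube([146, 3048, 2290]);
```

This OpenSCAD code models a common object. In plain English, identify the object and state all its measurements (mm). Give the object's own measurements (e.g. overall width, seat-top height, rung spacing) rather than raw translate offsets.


The wall frame of a small rectangular building: four walls, each 2290 mm tall and 146 mm thick, enclosing a footprint 2450 mm (x) by 3340 mm (y) outside-to-outside, with no floor or roof. The front and back walls (the −y and +y sides) span the full width; the two side walls fit between them.


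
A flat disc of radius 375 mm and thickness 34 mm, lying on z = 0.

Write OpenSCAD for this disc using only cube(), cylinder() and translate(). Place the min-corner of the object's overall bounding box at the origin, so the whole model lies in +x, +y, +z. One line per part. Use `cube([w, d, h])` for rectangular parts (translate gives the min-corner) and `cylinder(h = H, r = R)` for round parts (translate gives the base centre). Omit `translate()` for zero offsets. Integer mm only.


translate([375, 375, 0]) cylinder(h = 34, r = 375);


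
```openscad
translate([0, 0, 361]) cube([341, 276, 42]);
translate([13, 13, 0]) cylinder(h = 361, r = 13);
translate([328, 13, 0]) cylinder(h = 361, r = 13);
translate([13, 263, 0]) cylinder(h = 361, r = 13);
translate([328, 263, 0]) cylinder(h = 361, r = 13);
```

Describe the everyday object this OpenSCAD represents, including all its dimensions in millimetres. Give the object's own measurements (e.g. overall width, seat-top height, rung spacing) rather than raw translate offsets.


A four-legged stool. The seat is a 341×276×42 mm slab whose top surface is at z = 403 mm; four round legs, each 26 mm in diameter, run from the floor (z = 0) to the underside of the seat, each leg's axis is inset half a diameter from the nearest pair of seat edges (so the leg's bounding box is flush with the corner).


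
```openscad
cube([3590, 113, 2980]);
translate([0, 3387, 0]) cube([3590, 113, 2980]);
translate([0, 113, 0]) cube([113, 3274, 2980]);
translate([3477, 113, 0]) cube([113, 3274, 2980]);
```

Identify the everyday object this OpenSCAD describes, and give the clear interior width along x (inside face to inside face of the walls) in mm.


A house (or room) frame. The interior width is 3364 mm.

Four 2980 mm walls enclosing a rectangle with no floor or roof — a room or house frame. Outside width is 3590 mm and wall thickness is 113 mm, so the interior width is 3590 − 2 × 113 = 3364 mm.


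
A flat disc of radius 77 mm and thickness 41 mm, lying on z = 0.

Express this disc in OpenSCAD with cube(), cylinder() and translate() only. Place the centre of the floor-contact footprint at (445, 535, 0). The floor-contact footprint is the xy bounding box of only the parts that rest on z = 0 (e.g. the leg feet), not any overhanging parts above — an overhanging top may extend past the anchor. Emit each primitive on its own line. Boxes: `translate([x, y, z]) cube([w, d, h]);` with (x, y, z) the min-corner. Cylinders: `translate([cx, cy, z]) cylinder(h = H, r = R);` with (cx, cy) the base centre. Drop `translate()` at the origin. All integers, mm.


translate([445, 535, 0]) cylinder(h = 41, r = 77);


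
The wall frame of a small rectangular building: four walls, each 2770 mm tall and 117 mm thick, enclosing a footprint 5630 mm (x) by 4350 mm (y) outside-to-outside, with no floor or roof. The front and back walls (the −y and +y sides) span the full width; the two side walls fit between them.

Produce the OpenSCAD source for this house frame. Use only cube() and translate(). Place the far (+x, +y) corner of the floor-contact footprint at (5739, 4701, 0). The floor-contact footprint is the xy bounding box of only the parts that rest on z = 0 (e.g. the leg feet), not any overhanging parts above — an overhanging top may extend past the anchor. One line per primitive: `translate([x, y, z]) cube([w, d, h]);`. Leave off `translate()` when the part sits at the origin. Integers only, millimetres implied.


translate([109, 351, 0]) cube([5630, 117, 2770]);
translate([109, 4584, 0]) cube([5630, 117, 2770]);
translate([109, 468, 0]) cube([117, 4116, 2770]);
translate([5622, 468, 0]) cube([117, 4116, 2770]);


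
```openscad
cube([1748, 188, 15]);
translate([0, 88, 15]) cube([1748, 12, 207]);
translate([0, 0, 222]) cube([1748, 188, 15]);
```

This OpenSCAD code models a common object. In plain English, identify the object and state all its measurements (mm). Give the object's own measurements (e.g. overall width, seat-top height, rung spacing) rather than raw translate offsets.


An I-beam lying along x, 1748 mm long. Overall section height 237 mm. Two flanges 188 mm wide (y) and 15 mm thick, one on the floor and one at the top; a web 12 mm thick runs between them, centred on the flange width.


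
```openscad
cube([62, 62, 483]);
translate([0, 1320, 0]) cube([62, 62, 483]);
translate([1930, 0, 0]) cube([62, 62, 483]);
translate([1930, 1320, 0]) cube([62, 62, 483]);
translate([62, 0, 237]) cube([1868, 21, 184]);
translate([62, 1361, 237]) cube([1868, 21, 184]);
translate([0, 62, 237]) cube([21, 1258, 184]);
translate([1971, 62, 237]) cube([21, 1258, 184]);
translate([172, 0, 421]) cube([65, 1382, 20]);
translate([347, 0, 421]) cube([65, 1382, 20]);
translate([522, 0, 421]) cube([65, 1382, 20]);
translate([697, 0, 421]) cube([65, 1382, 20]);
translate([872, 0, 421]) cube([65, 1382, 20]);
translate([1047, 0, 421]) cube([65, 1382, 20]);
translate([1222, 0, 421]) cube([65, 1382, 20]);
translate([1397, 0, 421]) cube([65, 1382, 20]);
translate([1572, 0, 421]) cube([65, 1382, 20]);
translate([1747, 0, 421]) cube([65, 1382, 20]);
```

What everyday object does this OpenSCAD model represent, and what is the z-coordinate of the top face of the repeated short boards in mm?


A bed frame. The slat-top height is 441 mm.

Four posts, four rails, and a row of slats — a bed frame. Slats sit on the rails at z = 237 + 184 = 421; with slat thickness 20, the top is 441 mm.


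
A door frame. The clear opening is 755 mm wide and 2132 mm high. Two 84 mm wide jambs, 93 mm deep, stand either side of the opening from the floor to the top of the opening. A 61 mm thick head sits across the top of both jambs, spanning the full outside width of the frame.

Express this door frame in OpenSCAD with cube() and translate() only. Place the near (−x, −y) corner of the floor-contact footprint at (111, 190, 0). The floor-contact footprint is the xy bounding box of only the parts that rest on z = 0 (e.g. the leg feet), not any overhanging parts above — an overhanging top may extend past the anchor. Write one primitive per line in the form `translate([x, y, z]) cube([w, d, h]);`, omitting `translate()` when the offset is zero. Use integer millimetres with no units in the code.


translate([111, 190, 0]) cube([84, 93, 2132]);
translate([950, 190, 0]) cube([84, 93, 2132]);
translate([111, 190, 2132]) cube([923, 93, 61]);


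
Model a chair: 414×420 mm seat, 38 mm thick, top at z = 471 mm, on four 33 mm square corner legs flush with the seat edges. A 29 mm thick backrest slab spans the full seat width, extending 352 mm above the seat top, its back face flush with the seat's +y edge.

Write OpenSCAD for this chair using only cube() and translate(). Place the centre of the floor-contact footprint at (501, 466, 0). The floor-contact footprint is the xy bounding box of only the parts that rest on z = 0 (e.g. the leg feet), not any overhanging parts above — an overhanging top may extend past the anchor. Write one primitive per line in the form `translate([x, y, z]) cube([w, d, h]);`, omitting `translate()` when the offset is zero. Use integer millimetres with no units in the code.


// leg_h = 471 - 38 = 433
translate([294, 256, 433]) cube([414, 420, 38]);
translate([294, 256, 0]) cube([33, 33, 433]);
translate([675, 256, 0]) cube([33, 33, 433]);
translate([294, 643, 0]) cube([33, 33, 433]);
translate([675, 643, 0]) cube([33, 33, 433]);
translate([294, 647, 471]) cube([414, 29, 352]);


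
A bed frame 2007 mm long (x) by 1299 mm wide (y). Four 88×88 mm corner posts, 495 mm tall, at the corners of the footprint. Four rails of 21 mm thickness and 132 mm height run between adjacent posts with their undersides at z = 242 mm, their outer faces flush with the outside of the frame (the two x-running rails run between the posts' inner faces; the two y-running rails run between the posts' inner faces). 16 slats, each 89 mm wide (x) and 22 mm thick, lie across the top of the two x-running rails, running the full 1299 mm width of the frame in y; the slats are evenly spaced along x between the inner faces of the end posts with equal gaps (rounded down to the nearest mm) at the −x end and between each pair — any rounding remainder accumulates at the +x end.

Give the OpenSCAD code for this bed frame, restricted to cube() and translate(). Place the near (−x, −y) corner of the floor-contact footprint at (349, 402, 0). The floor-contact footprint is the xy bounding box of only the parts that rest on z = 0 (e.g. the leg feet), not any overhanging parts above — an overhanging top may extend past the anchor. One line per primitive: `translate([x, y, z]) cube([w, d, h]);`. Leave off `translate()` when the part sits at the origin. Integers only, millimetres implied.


// slat z = rail_z + rail_h = 242 + 132 = 374
// slat gap = ⌊(1831 − 16·89) / 17⌋ = 23
translate([349, 402, 0]) cube([88, 88, 495]);
translate([349, 1613, 0]) cube([88, 88, 495]);
translate([2268, 402, 0]) cube([88, 88, 495]);
translate([2268, 1613, 0]) cube([88, 88, 495]);
translate([437, 402, 242]) cube([1831, 21, 132]);
translate([437, 1680, 242]) cube([1831, 21, 132]);
translate([349, 490, 242]) cube([21, 1123, 132]);
translate([2335, 490, 242]) cube([21, 1123, 132]);
translate([460, 402, 374]) cube([89, 1299, 22]);
translate([572, 402, 374]) cube([89, 1299, 22]);
translate([684, 402, 374]) cube([89, 1299, 22]);
translate([796, 402, 374]) cube([89, 1299, 22]);
translate([908, 402, 374]) cube([89, 1299, 22]);
translate([1020, 402, 374]) cube([89, 1299, 22]);
translate([1132, 402, 374]) cube([89, 1299, 22]);
translate([1244, 402, 374]) cube([89, 1299, 22]);
translate([1356, 402, 374]) cube([89, 1299, 22]);
translate([1468, 402, 374]) cube([89, 1299, 22]);
translate([1580, 402, 374]) cube([89, 1299, 22]);
translate([1692, 402, 374]) cube([89, 1299, 22]);
translate([1804, 402, 374]) cube([89, 1299, 22]);
translate([1916, 402, 374]) cube([89, 1299, 22]);
translate([2028, 402, 374]) cube([89, 1299, 22]);
translate([2140, 402, 374]) cube([89, 1299, 22]);


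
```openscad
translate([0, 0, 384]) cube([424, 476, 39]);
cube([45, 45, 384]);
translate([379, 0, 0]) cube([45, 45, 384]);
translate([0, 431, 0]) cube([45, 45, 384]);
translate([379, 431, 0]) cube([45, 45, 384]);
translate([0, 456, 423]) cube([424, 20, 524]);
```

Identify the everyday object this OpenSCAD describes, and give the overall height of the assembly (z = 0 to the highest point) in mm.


A chair. The overall height is 947 mm.

A slab on four corner posts with a tall panel at the back — a chair. The seat slab sits at z = 384 with thickness 39, and the 524 mm backrest starts at the seat top, so the overall height is 384 + 39 + 524 = 947 mm.


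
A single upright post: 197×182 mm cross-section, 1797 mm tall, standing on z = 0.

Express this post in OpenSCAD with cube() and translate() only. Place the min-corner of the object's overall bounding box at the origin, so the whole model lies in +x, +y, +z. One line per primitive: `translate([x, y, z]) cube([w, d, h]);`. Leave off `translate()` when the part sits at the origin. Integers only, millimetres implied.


cube([197, 182, 1797]);


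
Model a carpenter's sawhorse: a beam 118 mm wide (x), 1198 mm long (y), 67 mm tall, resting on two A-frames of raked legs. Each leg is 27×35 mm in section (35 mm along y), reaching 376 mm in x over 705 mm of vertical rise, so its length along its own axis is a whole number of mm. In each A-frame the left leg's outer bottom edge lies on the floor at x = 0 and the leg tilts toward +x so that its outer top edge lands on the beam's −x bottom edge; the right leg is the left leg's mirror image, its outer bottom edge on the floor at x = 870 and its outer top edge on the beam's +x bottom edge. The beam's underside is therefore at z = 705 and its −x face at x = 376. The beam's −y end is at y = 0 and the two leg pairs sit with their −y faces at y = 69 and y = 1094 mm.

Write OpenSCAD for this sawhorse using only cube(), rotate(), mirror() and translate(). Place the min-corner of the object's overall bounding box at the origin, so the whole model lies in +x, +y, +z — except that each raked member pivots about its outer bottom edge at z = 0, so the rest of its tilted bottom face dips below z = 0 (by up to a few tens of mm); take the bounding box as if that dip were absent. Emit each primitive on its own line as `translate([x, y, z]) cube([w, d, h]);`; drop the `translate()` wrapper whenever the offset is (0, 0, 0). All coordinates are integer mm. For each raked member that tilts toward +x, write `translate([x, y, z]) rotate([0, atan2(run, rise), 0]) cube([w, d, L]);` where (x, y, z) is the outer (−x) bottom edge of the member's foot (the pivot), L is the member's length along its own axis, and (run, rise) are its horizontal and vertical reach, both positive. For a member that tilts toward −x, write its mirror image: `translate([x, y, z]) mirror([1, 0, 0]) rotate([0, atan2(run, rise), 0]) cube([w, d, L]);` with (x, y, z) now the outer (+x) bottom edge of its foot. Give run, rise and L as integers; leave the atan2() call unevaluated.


translate([376, 0, 705]) cube([118, 1198, 67]);
translate([0, 69, 0]) rotate([0, atan2(376, 705), 0]) cube([27, 35, 799]);
translate([870, 69, 0]) mirror([1, 0, 0]) rotate([0, atan2(376, 705), 0]) cube([27, 35, 799]);
translate([0, 1094, 0]) rotate([0, atan2(376, 705), 0]) cube([27, 35, 799]);
translate([870, 1094, 0]) mirror([1, 0, 0]) rotate([0, atan2(376, 705), 0]) cube([27, 35, 799]);


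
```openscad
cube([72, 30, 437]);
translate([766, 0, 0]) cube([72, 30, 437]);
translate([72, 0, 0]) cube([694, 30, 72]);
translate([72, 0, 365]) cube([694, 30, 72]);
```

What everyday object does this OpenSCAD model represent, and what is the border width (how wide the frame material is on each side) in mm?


A picture frame. The border width is 72 mm.

Four thin pieces enclosing a rectangular opening — a picture frame. The two full-height stiles are 437 mm tall; the top rail sits at z = 365 and is 72 mm tall, so the border above the opening is 437 − 365 = 72 mm, matching the stile x-width.


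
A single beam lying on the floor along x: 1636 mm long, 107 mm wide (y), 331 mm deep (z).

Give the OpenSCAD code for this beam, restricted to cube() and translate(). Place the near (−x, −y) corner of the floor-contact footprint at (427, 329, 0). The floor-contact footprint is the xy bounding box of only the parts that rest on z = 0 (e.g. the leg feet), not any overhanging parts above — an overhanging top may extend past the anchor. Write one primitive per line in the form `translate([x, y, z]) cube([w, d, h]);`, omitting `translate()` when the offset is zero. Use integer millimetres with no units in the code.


translate([427, 329, 0]) cube([1636, 107, 331]);


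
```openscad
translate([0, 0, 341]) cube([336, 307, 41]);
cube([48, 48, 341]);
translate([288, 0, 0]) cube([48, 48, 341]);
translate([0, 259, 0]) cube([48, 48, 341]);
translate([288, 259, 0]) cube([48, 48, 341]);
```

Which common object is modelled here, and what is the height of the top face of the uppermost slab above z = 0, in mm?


A stool. The seat height is 382 mm.

A 336×307×41 slab at z = 341 on four corner posts — a stool. The seat top is 341 + 41 = 382 mm.


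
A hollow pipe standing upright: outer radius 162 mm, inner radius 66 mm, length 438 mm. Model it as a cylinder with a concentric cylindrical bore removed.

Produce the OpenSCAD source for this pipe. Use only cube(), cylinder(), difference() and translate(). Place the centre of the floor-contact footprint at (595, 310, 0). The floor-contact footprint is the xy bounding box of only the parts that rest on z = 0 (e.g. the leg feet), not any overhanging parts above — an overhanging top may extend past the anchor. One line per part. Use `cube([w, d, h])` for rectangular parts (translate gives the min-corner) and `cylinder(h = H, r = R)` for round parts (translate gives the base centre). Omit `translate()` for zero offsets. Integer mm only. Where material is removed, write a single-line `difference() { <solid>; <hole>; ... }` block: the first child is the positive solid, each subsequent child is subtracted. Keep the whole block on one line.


difference() { translate([595, 310, 0]) cylinder(h = 438, r = 162); translate([595, 310, 0]) cylinder(h = 438, r = 66); }


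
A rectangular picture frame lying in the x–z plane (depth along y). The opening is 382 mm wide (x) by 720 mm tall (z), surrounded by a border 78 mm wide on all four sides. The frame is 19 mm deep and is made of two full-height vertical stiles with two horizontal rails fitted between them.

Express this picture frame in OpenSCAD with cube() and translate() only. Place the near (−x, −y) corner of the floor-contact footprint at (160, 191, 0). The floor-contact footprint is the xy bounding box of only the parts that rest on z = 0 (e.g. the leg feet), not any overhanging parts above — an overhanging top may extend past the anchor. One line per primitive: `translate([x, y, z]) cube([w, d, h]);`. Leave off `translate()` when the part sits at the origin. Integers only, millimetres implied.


translate([160, 191, 0]) cube([78, 19, 876]);
translate([620, 191, 0]) cube([78, 19, 876]);
translate([238, 191, 0]) cube([382, 19, 78]);
translate([238, 191, 798]) cube([382, 19, 78]);


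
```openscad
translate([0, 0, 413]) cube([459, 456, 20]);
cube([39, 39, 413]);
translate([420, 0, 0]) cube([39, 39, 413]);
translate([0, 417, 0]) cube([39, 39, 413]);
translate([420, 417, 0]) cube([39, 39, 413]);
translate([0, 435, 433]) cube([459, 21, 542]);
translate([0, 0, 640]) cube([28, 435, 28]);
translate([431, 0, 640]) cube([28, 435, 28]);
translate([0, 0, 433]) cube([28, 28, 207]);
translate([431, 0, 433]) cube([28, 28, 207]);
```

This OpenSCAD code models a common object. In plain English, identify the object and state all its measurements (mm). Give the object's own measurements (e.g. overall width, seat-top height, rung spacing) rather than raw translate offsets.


A chair. The seat is a 459×456×20 mm slab with its top at z = 433 mm, on four 39×39 mm corner legs (flush with the seat edges, standing on z = 0). A flat backrest 21 mm thick, 542 mm tall, spans the full seat width and rises from the seat top along its +y edge, rear face flush with the rear of the seat. Two armrests of 28×28 mm section run along each side from the seat's front edge to the front of the backrest, top faces 235 mm above the seat top and outer faces flush with the seat's x-edges; a 28×28 mm post under the front of each armrest stands on the seat at the front corner.
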